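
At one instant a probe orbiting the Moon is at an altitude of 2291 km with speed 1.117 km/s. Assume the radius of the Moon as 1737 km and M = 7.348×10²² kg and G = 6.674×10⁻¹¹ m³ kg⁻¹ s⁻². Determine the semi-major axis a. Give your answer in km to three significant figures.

μ = GM = 6.674×10⁻¹¹ × 7.348×10²² = 4.904×10¹² m³/s².
r = 1737 + 2291 = 4028.0 km = 4.028×10⁶ m.
Vis-viva rearranged: 1/a = 2/r − v²/μ = 4.965×10⁻⁷ − 2.544×10⁻⁷ = 2.421×10⁻⁷ m⁻¹.
a = 4.130×10⁶ m = 4130.4 km.

a ≈ 4130 km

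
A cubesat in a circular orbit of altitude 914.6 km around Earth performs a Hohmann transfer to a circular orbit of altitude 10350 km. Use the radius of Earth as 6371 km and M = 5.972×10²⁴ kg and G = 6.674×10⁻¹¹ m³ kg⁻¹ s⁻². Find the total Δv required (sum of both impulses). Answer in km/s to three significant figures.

Δv_total ≈ 2.41 km/s

μ = GM = 6.674×10⁻¹¹ × 5.972×10²⁴ = 3.986×10¹⁴ m³/s².
r₁ = 6371 + 914.6 = 7285.6 km = 7.2856×10⁶ m.
r₂ = 6371 + 10350 = 16721 km = 1.6721×10⁷ m.
Transfer ellipse a_t = (r₁ + r₂)/2 = 1.200×10⁷ m.
At r₁: circular v_c1 = √(μ/r₁) = 7396 m/s; transfer-perigee v_p = √[μ(2/r₁ − 1/a_t)] = 8730 m/s.
Δv₁ = v_p − v_c1 = 1333 m/s.
At r₂: circular v_c2 = √(μ/r₂) = 4882 m/s; transfer-apogee v_a = √[μ(2/r₂ − 1/a_t)] = 3804 m/s.
Δv₂ = v_c2 − v_a = 1079 m/s.
Total Δv = Δv₁ + Δv₂ = 2412 m/s = 2.412 km/s.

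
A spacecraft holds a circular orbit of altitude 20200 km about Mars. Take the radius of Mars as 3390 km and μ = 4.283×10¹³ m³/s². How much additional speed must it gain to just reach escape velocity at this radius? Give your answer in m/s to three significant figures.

Δv ≈ 558 m/s

r = 3390 + 20200 = 23590 km = 2.3590×10⁷ m.
Circular speed v_c = √(μ/r) = 1347 m/s.
Escape speed v_esc = √(2μ/r) = √2 × v_c = 1906 m/s.
Δv = v_esc − v_c = 558.1 m/s.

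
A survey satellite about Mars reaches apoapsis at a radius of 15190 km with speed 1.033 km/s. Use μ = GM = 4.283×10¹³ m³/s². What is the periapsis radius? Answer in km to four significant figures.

periapsis radius ≈ 3545 km

r_a = 1.519×10⁷ m.
Specific energy ε = v²/2 − μ/r = -2.286×10⁶ J/kg, so a = −μ/(2ε) = 9.368×10⁶ m.
The apsides satisfy r_p + r_a = 2a, so the periapsis radius is 2a − r_a = 3.545×10⁶ m = 3545.2 km.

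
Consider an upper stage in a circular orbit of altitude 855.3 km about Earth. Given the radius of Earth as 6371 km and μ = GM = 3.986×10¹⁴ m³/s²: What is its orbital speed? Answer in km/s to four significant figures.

v ≈ 7.427 km/s

r = 6371 + 855.3 = 7226.3 km = 7.2263×10⁶ m.
For a circular orbit v = √(μ/r) = √(3.986×10¹⁴ / 7.226×10⁶) = √(5.516×10⁷) = 7427 m/s.
That is 7.427 km/s.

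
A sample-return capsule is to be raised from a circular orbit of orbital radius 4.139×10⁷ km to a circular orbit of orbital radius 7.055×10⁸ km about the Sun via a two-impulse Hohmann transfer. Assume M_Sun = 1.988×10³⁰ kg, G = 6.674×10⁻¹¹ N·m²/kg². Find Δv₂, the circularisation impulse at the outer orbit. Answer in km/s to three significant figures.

Δv ≈ 9.15 km/s

μ = GM = 6.674×10⁻¹¹ × 1.988×10³⁰ = 1.327×10²⁰ m³/s².
r₁ = 4.139×10⁷ km = 4.139×10¹⁰ m.
r₂ = 7.055×10⁸ km = 7.055×10¹¹ m.
Transfer ellipse a_t = (r₁ + r₂)/2 = 3.734×10¹¹ m.
At r₁: circular v_c1 = √(μ/r₁) = 56620 m/s; transfer-perihelion v_p = √[μ(2/r₁ − 1/a_t)] = 77820 m/s.
At r₂: circular v_c2 = √(μ/r₂) = 13710 m/s; transfer-aphelion v_a = √[μ(2/r₂ − 1/a_t)] = 4565 m/s.
Δv₂ = v_c2 − v_a = 9148 m/s.
= 9.148 km/s.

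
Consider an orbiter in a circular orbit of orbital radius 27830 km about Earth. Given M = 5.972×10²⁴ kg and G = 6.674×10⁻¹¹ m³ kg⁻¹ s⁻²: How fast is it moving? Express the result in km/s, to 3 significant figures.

μ = GM = 6.674×10⁻¹¹ × 5.972×10²⁴ = 3.986×10¹⁴ m³/s².
r = 27830 km = 2.783×10⁷ m.
For a circular orbit v = √(μ/r) = √(3.986×10¹⁴ / 2.783×10⁷) = √(1.432×10⁷) = 3784 m/s.
That is 3.784 km/s.

v ≈ 3.78 km/s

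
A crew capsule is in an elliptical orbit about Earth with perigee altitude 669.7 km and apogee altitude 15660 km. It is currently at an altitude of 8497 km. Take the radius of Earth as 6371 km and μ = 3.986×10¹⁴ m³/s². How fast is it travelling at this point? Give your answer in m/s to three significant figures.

r_p = 6371 + 669.7 = 7040.7 km = 7.0407×10⁶ m.
r_a = 6371 + 15660 = 22031 km = 2.2031×10⁷ m.
r = 6371 + 8497 = 14868 km = 1.487×10⁷ m.
Semi-major axis a = (r_p + r_a)/2 = 14536 km = 1.454×10⁷ m.
Vis-viva: v² = μ(2/r − 1/a) = 3.986×10¹⁴ × (1.345×10⁻⁷ − 6.880×10⁻⁸) = 2.620×10⁷ m²/s².
v = 5118 m/s.

v ≈ 5120 m/s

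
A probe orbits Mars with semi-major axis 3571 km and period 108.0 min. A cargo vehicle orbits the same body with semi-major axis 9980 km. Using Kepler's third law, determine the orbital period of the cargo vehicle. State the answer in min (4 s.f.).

T₂ ≈ 504.6 min

Kepler's third law: T² ∝ a³, so T₂ = T₁ (a₂/a₁)^(3/2).
a₂/a₁ = 2.795, (a₂/a₁)^(3/2) = 4.672.
T₂ = 108.0 × 4.672 = 504.6 min.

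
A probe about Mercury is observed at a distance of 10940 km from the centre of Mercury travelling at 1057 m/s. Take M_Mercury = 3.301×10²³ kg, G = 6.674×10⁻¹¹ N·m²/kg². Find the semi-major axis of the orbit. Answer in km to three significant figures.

μ = GM = 6.674×10⁻¹¹ × 3.301×10²³ = 2.203×10¹³ m³/s².
r = 1.094×10⁷ m.
Specific orbital energy ε = v²/2 − μ/r = (1057)²/2 − 2.203×10¹³/1.094×10⁷ = -1.455×10⁶ J/kg.
Since ε = −μ/(2a), a = −μ/(2ε) = 7.570×10⁶ m = 7569.9 km.

a ≈ 7570 km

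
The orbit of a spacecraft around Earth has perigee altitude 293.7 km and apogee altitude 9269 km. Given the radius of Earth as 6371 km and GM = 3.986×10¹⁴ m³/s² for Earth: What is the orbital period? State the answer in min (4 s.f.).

T ≈ 195.3 min

r_p = 6371 + 293.7 = 6664.7 km = 6.6647×10⁶ m.
r_a = 6371 + 9269 = 15640 km = 1.5640×10⁷ m.
Semi-major axis a = (r_p + r_a)/2 = (6664.7 + 15640)/2 = 11152 km = 1.115×10⁷ m.
By Kepler's third law T = 2π√(a³/μ) = 2π × 1.865×10³ = 1.172×10⁴ s.
= 195.3 min.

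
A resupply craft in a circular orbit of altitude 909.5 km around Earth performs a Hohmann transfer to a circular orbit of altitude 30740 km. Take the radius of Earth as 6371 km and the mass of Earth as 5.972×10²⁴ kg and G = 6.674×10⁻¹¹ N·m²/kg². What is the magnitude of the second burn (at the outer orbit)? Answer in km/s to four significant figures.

μ = GM = 6.674×10⁻¹¹ × 5.972×10²⁴ = 3.986×10¹⁴ m³/s².
r₁ = 6371 + 909.5 = 7280.5 km = 7.2805×10⁶ m.
r₂ = 6371 + 30740 = 37111 km = 3.7111×10⁷ m.
Transfer ellipse a_t = (r₁ + r₂)/2 = 2.220×10⁷ m.
At r₁: circular v_c1 = √(μ/r₁) = 7399 m/s; transfer-perigee v_p = √[μ(2/r₁ − 1/a_t)] = 9567 m/s.
At r₂: circular v_c2 = √(μ/r₂) = 3277 m/s; transfer-apogee v_a = √[μ(2/r₂ − 1/a_t)] = 1877 m/s.
Δv₂ = v_c2 − v_a = 1400 m/s.
= 1.400 km/s.

Δv ≈ 1.400 km/s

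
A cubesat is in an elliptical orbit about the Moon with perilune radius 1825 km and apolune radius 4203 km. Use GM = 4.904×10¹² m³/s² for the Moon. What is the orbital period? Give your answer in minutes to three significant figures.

Semi-major axis a = (r_p + r_a)/2 = (1825.0 + 4203.0)/2 = 3014.0 km = 3.014×10⁶ m.
By Kepler's third law T = 2π√(a³/μ) = 2π × 2.363×10³ = 1.485×10⁴ s.
= 247.4 minutes.

T ≈ 247 minutes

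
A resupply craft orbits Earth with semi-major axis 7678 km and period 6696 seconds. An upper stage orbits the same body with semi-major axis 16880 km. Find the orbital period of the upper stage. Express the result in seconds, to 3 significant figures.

T₂ ≈ 21800 seconds

Kepler's third law: T² ∝ a³, so T₂ = T₁ (a₂/a₁)^(3/2).
a₂/a₁ = 2.198, (a₂/a₁)^(3/2) = 3.260.
T₂ = 6696 × 3.260 = 21830 seconds.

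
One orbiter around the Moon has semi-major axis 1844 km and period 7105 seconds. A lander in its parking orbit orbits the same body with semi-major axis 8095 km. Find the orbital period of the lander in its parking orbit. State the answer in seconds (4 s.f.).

Kepler's third law: T² ∝ a³, so T₂ = T₁ (a₂/a₁)^(3/2).
a₂/a₁ = 4.390, (a₂/a₁)^(3/2) = 9.198.
T₂ = 7105 × 9.198 = 65350 seconds.

T₂ ≈ 65350 seconds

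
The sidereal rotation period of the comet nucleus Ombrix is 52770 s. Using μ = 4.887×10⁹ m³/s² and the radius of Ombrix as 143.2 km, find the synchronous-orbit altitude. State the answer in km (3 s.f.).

A synchronous orbit has period T, so by Kepler's third law a = (μT²/4π²)^(1/3).
μT²/4π² = 4.887×10⁹ × (5.277×10⁴)² / 39.48 = 3.447×10¹⁷ m³.
a = 7.012×10⁵ m = 701.16 km.
Altitude h = a − R = 701.16 − 143.2 = 557.96 km.

h_sync ≈ 558 km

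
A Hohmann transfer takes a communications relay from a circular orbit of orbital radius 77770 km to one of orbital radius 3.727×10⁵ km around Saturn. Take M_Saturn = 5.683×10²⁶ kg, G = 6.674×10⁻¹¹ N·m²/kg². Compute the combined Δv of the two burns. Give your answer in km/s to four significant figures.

μ = GM = 6.674×10⁻¹¹ × 5.683×10²⁶ = 3.793×10¹⁶ m³/s².
r₁ = 77770 km = 7.777×10⁷ m.
r₂ = 3.727×10⁵ km = 3.727×10⁸ m.
Transfer ellipse a_t = (r₁ + r₂)/2 = 2.252×10⁸ m.
At r₁: circular v_c1 = √(μ/r₁) = 22080 m/s; transfer-perikrone v_p = √[μ(2/r₁ − 1/a_t)] = 28410 m/s.
Δv₁ = v_p − v_c1 = 6324 m/s.
At r₂: circular v_c2 = √(μ/r₂) = 10090 m/s; transfer-apokrone v_a = √[μ(2/r₂ − 1/a_t)] = 5928 m/s.
Δv₂ = v_c2 − v_a = 4160 m/s.
Total Δv = Δv₁ + Δv₂ = 10480 m/s = 10.48 km/s.

Δv_total ≈ 10.48 km/s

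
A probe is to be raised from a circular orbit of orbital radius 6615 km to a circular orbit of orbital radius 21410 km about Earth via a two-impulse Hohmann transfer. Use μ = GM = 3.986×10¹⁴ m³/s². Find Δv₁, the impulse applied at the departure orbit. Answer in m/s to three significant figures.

Δv ≈ 1830 m/s

r₁ = 6615 km = 6.615×10⁶ m.
r₂ = 21410 km = 2.141×10⁷ m.
Transfer ellipse a_t = (r₁ + r₂)/2 = 1.401×10⁷ m.
At r₁: circular v_c1 = √(μ/r₁) = 7763 m/s; transfer-perigee v_p = √[μ(2/r₁ − 1/a_t)] = 9595 m/s.
Δv₁ = v_p − v_c1 = 1833 m/s.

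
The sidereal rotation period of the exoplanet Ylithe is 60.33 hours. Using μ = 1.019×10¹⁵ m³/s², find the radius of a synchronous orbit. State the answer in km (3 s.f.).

r_sync ≈ 1.07×10⁵ km

T = 60.33 hours = 2.172×10⁵ s.
A synchronous orbit has period T, so by Kepler's third law a = (μT²/4π²)^(1/3).
μT²/4π² = 1.019×10¹⁵ × (2.172×10⁵)² / 39.48 = 1.218×10²⁴ m³.
a = 1.068×10⁸ m = 1.0678×10⁵ km.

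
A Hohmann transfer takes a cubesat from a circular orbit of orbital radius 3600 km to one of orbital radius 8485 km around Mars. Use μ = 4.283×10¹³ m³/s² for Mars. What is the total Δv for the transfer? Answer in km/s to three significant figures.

r₁ = 3600 km = 3.600×10⁶ m.
r₂ = 8485 km = 8.485×10⁶ m.
Transfer ellipse a_t = (r₁ + r₂)/2 = 6.042×10⁶ m.
At r₁: circular v_c1 = √(μ/r₁) = 3449 m/s; transfer-periapsis v_p = √[μ(2/r₁ − 1/a_t)] = 4087 m/s.
Δv₁ = v_p − v_c1 = 638.1 m/s.
At r₂: circular v_c2 = √(μ/r₂) = 2247 m/s; transfer-apoapsis v_a = √[μ(2/r₂ − 1/a_t)] = 1734 m/s.
Δv₂ = v_c2 − v_a = 512.5 m/s.
Total Δv = Δv₁ + Δv₂ = 1151 m/s = 1.151 km/s.

Δv_total ≈ 1.15 km/s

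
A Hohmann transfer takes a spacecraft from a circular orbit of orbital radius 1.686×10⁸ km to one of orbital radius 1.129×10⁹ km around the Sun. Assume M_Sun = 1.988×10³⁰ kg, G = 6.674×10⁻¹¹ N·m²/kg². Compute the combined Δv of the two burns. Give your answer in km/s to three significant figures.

Δv_total ≈ 14.3 km/s

μ = GM = 6.674×10⁻¹¹ × 1.988×10³⁰ = 1.327×10²⁰ m³/s².
r₁ = 1.686×10⁸ km = 1.686×10¹¹ m.
r₂ = 1.129×10⁹ km = 1.129×10¹² m.
Transfer ellipse a_t = (r₁ + r₂)/2 = 6.488×10¹¹ m.
At r₁: circular v_c1 = √(μ/r₁) = 28050 m/s; transfer-perihelion v_p = √[μ(2/r₁ − 1/a_t)] = 37010 m/s.
Δv₁ = v_p − v_c1 = 8953 m/s.
At r₂: circular v_c2 = √(μ/r₂) = 10840 m/s; transfer-aphelion v_a = √[μ(2/r₂ − 1/a_t)] = 5526 m/s.
Δv₂ = v_c2 − v_a = 5314 m/s.
Total Δv = Δv₁ + Δv₂ = 14270 m/s = 14.27 km/s.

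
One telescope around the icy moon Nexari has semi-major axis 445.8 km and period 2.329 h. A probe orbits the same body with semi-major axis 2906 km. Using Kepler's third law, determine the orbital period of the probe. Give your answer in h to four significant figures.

T₂ ≈ 38.76 h

Kepler's third law: T² ∝ a³, so T₂ = T₁ (a₂/a₁)^(3/2).
a₂/a₁ = 6.519, (a₂/a₁)^(3/2) = 16.64.
T₂ = 2.329 × 16.64 = 38.76 h.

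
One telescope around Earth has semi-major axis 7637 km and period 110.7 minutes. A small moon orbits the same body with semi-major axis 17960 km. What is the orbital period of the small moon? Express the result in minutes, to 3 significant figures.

Kepler's third law: T² ∝ a³, so T₂ = T₁ (a₂/a₁)^(3/2).
a₂/a₁ = 2.352, (a₂/a₁)^(3/2) = 3.606.
T₂ = 110.7 × 3.606 = 399.2 minutes.

T₂ ≈ 399 minutes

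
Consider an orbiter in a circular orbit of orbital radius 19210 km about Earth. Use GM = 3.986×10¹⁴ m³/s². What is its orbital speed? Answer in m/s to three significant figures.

v ≈ 4560 m/s

r = 19210 km = 1.921×10⁷ m.
For a circular orbit v = √(μ/r) = √(3.986×10¹⁴ / 1.921×10⁷) = √(2.075×10⁷) = 4555 m/s.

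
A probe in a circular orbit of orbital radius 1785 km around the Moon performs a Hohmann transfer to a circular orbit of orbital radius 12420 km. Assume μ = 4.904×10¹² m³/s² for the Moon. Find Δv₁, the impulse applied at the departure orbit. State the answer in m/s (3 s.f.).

r₁ = 1785 km = 1.785×10⁶ m.
r₂ = 12420 km = 1.242×10⁷ m.
Transfer ellipse a_t = (r₁ + r₂)/2 = 7.102×10⁶ m.
At r₁: circular v_c1 = √(μ/r₁) = 1658 m/s; transfer-perilune v_p = √[μ(2/r₁ − 1/a_t)] = 2192 m/s.
Δv₁ = v_p − v_c1 = 534.3 m/s.

Δv ≈ 534 m/s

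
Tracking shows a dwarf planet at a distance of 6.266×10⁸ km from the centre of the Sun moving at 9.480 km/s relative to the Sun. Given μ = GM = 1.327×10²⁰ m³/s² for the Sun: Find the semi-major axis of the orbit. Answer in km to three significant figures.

r = 6.266×10¹¹ m.
Specific orbital energy ε = v²/2 − μ/r = (9480)²/2 − 1.327×10²⁰/6.266×10¹¹ = -1.668×10⁸ J/kg.
Since ε = −μ/(2a), a = −μ/(2ε) = 3.977×10¹¹ m = 3.9768×10⁸ km.

a ≈ 3.98×10⁸ km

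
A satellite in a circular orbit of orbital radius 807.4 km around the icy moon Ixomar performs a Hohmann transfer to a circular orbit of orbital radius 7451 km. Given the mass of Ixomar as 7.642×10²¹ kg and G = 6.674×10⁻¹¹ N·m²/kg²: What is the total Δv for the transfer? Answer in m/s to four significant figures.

Δv_total ≈ 418.8 m/s

μ = GM = 6.674×10⁻¹¹ × 7.642×10²¹ = 5.100×10¹¹ m³/s².
r₁ = 807.4 km = 8.074×10⁵ m.
r₂ = 7451 km = 7.451×10⁶ m.
Transfer ellipse a_t = (r₁ + r₂)/2 = 4.129×10⁶ m.
At r₁: circular v_c1 = √(μ/r₁) = 794.8 m/s; transfer-periapsis v_p = √[μ(2/r₁ − 1/a_t)] = 1068 m/s.
Δv₁ = v_p − v_c1 = 272.9 m/s.
At r₂: circular v_c2 = √(μ/r₂) = 261.6 m/s; transfer-apoapsis v_a = √[μ(2/r₂ − 1/a_t)] = 115.7 m/s.
Δv₂ = v_c2 − v_a = 145.9 m/s.
Total Δv = Δv₁ + Δv₂ = 418.8 m/s.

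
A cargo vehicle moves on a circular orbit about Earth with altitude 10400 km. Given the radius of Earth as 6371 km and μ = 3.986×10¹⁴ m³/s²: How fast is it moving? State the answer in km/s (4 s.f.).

r = 6371 + 10400 = 16771 km = 1.6771×10⁷ m.
For a circular orbit v = √(μ/r) = √(3.986×10¹⁴ / 1.677×10⁷) = √(2.377×10⁷) = 4875 m/s.
That is 4.875 km/s.

v ≈ 4.875 km/s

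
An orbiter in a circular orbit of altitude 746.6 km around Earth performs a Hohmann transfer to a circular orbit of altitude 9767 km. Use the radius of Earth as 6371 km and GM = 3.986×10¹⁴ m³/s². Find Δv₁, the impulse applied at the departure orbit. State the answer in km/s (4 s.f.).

r₁ = 6371 + 746.6 = 7117.6 km = 7.1176×10⁶ m.
r₂ = 6371 + 9767 = 16138 km = 1.6138×10⁷ m.
Transfer ellipse a_t = (r₁ + r₂)/2 = 1.163×10⁷ m.
At r₁: circular v_c1 = √(μ/r₁) = 7483 m/s; transfer-perigee v_p = √[μ(2/r₁ − 1/a_t)] = 8816 m/s.
Δv₁ = v_p − v_c1 = 1333 m/s.
= 1.333 km/s.

Δv ≈ 1.333 km/s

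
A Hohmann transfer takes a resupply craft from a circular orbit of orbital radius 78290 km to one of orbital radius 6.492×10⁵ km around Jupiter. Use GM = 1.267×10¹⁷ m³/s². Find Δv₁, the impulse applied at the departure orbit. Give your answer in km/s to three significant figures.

r₁ = 78290 km = 7.829×10⁷ m.
r₂ = 6.492×10⁵ km = 6.492×10⁸ m.
Transfer ellipse a_t = (r₁ + r₂)/2 = 3.637×10⁸ m.
At r₁: circular v_c1 = √(μ/r₁) = 40230 m/s; transfer-perijove v_p = √[μ(2/r₁ − 1/a_t)] = 53740 m/s.
Δv₁ = v_p − v_c1 = 13510 m/s.
= 13.51 km/s.

Δv ≈ 13.5 km/s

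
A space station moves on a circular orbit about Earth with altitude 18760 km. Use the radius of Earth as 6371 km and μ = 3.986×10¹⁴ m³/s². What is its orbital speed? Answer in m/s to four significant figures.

v ≈ 3983 m/s

r = 6371 + 18760 = 25131 km = 2.5131×10⁷ m.
For a circular orbit v = √(μ/r) = √(3.986×10¹⁴ / 2.513×10⁷) = √(1.586×10⁷) = 3983 m/s.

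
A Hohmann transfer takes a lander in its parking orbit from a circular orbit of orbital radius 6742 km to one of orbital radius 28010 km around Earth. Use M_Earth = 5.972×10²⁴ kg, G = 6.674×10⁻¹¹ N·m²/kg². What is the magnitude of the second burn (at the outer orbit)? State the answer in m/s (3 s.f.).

μ = GM = 6.674×10⁻¹¹ × 5.972×10²⁴ = 3.986×10¹⁴ m³/s².
r₁ = 6742 km = 6.742×10⁶ m.
r₂ = 28010 km = 2.801×10⁷ m.
Transfer ellipse a_t = (r₁ + r₂)/2 = 1.738×10⁷ m.
At r₁: circular v_c1 = √(μ/r₁) = 7689 m/s; transfer-perigee v_p = √[μ(2/r₁ − 1/a_t)] = 9762 m/s.
At r₂: circular v_c2 = √(μ/r₂) = 3772 m/s; transfer-apogee v_a = √[μ(2/r₂ − 1/a_t)] = 2350 m/s.
Δv₂ = v_c2 − v_a = 1422 m/s.

Δv ≈ 1420 m/s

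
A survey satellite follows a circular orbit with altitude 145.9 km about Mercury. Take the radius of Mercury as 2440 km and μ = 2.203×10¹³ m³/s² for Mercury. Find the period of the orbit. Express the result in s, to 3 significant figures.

r = 2440 + 145.9 = 2585.9 km = 2.5859×10⁶ m.
Kepler's third law: T = 2π√(r³/μ) = 2π√((2.586×10⁶)³ / 2.203×10¹³).
r³/μ = 7.849×10⁵ s², so T = 2π × 8.860×10² = 5.567×10³ s.

T ≈ 5570 s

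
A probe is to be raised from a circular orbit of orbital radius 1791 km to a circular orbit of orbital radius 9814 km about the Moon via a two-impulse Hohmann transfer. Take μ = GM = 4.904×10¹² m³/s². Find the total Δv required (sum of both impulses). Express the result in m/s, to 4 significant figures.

Δv_total ≈ 811.4 m/s

r₁ = 1791 km = 1.791×10⁶ m.
r₂ = 9814 km = 9.814×10⁶ m.
Transfer ellipse a_t = (r₁ + r₂)/2 = 5.802×10⁶ m.
At r₁: circular v_c1 = √(μ/r₁) = 1655 m/s; transfer-perilune v_p = √[μ(2/r₁ − 1/a_t)] = 2152 m/s.
Δv₁ = v_p − v_c1 = 497.3 m/s.
At r₂: circular v_c2 = √(μ/r₂) = 706.9 m/s; transfer-apolune v_a = √[μ(2/r₂ − 1/a_t)] = 392.7 m/s.
Δv₂ = v_c2 − v_a = 314.2 m/s.
Total Δv = Δv₁ + Δv₂ = 811.4 m/s.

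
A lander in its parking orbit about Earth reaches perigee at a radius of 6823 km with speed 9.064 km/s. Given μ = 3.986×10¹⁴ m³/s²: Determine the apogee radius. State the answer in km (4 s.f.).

r_p = 6.823×10⁶ m.
Specific energy ε = v²/2 − μ/r = -1.734×10⁷ J/kg, so a = −μ/(2ε) = 1.149×10⁷ m.
The apsides satisfy r_p + r_a = 2a, so the apogee radius is 2a − r_p = 1.616×10⁷ m = 16162 km.

apogee radius ≈ 16160 km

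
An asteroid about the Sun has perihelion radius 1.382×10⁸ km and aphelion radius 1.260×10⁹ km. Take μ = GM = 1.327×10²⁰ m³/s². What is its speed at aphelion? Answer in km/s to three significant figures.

Semi-major axis a = (r_p + r_a)/2 = 6.9910×10⁸ km = 6.991×10¹¹ m.
Vis-viva: v² = μ(2/r − 1/a) = 1.327×10²⁰ × (1.587×10⁻¹² − 1.430×10⁻¹²) = 2.082×10⁷ m²/s².
v = 4563 m/s = 4.563 km/s.

v ≈ 4.56 km/s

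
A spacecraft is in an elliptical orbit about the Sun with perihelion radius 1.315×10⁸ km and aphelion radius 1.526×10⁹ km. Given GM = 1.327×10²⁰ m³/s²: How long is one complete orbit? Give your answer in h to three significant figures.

Semi-major axis a = (r_p + r_a)/2 = (1.3150×10⁸ + 1.5260×10⁹)/2 = 8.2875×10⁸ km = 8.288×10¹¹ m.
By Kepler's third law T = 2π√(a³/μ) = 2π × 6.549×10⁷ = 4.115×10⁸ s.
= 1.143×10⁵ h.

T ≈ 114000 h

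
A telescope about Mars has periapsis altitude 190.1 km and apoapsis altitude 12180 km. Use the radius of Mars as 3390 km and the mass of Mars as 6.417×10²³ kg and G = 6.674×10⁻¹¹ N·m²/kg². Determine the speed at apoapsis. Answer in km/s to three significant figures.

v ≈ 1.01 km/s

μ = GM = 6.674×10⁻¹¹ × 6.417×10²³ = 4.283×10¹³ m³/s².
r_p = 3390 + 190.1 = 3580.1 km = 3.5801×10⁶ m.
r_a = 3390 + 12180 = 15570 km = 1.5570×10⁷ m.
Semi-major axis a = (r_p + r_a)/2 = 9575.0 km = 9.575×10⁶ m.
Vis-viva: v² = μ(2/r − 1/a) = 4.283×10¹³ × (1.285×10⁻⁷ − 1.044×10⁻⁷) = 1.028×10⁶ m²/s².
v = 1014 m/s = 1.014 km/s.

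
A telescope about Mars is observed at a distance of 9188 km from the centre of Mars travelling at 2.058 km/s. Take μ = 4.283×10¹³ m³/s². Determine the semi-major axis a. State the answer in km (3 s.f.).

a ≈ 8420 km

r = 9.188×10⁶ m.
Specific orbital energy ε = v²/2 − μ/r = (2058)²/2 − 4.283×10¹³/9.188×10⁶ = -2.544×10⁶ J/kg.
Since ε = −μ/(2a), a = −μ/(2ε) = 8.418×10⁶ m = 8418.4 km.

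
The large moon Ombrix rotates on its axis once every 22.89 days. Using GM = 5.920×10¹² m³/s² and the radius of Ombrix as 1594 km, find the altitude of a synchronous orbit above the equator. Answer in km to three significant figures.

h_sync ≈ 82100 km

T = 22.89 days = 1.978×10⁶ s.
A synchronous orbit has period T, so by Kepler's third law a = (μT²/4π²)^(1/3).
μT²/4π² = 5.920×10¹² × (1.978×10⁶)² / 39.48 = 5.865×10²³ m³.
a = 8.371×10⁷ m = 83707 km.
Altitude h = a − R = 83707 − 1594 = 82113 km.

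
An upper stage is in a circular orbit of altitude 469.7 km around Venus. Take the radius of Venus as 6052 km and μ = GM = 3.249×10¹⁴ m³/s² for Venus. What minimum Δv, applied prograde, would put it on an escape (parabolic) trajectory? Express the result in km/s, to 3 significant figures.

r = 6052 + 469.7 = 6521.7 km = 6.5217×10⁶ m.
Circular speed v_c = √(μ/r) = 7058 m/s.
Escape speed v_esc = √(2μ/r) = √2 × v_c = 9982 m/s.
Δv = v_esc − v_c = 2924 m/s = 2.924 km/s.

Δv ≈ 2.92 km/s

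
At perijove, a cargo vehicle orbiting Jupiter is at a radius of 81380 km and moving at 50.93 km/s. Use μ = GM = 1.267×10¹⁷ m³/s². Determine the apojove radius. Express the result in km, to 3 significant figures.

apojove radius ≈ 4.06×10⁵ km

r_p = 8.138×10⁷ m.
Specific energy ε = v²/2 − μ/r = -2.600×10⁸ J/kg, so a = −μ/(2ε) = 2.437×10⁸ m.
The apsides satisfy r_p + r_a = 2a, so the apojove radius is 2a − r_p = 4.060×10⁸ m = 4.0600×10⁵ km.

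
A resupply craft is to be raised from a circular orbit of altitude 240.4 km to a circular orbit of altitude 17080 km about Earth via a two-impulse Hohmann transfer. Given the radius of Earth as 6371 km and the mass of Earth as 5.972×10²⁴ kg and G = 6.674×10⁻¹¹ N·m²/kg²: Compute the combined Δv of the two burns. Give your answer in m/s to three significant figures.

Δv_total ≈ 3320 m/s

μ = GM = 6.674×10⁻¹¹ × 5.972×10²⁴ = 3.986×10¹⁴ m³/s².
r₁ = 6371 + 240.4 = 6611.4 km = 6.6114×10⁶ m.
r₂ = 6371 + 17080 = 23451 km = 2.3451×10⁷ m.
Transfer ellipse a_t = (r₁ + r₂)/2 = 1.503×10⁷ m.
At r₁: circular v_c1 = √(μ/r₁) = 7764 m/s; transfer-perigee v_p = √[μ(2/r₁ − 1/a_t)] = 9698 m/s.
Δv₁ = v_p − v_c1 = 1934 m/s.
At r₂: circular v_c2 = √(μ/r₂) = 4123 m/s; transfer-apogee v_a = √[μ(2/r₂ − 1/a_t)] = 2734 m/s.
Δv₂ = v_c2 − v_a = 1388 m/s.
Total Δv = Δv₁ + Δv₂ = 3322 m/s.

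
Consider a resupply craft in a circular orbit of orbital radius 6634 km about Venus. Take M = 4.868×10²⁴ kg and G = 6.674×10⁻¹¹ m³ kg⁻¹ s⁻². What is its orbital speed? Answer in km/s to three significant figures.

μ = GM = 6.674×10⁻¹¹ × 4.868×10²⁴ = 3.249×10¹⁴ m³/s².
r = 6634 km = 6.634×10⁶ m.
For a circular orbit v = √(μ/r) = √(3.249×10¹⁴ / 6.634×10⁶) = √(4.897×10⁷) = 6998 m/s.
That is 6.998 km/s.

v ≈ 7.00 km/s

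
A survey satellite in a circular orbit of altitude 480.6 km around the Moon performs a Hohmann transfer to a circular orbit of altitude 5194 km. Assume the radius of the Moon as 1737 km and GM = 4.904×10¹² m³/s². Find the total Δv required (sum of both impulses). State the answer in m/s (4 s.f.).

Δv_total ≈ 598.9 m/s

r₁ = 1737 + 480.6 = 2217.6 km = 2.2176×10⁶ m.
r₂ = 1737 + 5194 = 6931.0 km = 6.9310×10⁶ m.
Transfer ellipse a_t = (r₁ + r₂)/2 = 4.574×10⁶ m.
At r₁: circular v_c1 = √(μ/r₁) = 1487 m/s; transfer-perilune v_p = √[μ(2/r₁ − 1/a_t)] = 1830 m/s.
Δv₁ = v_p − v_c1 = 343.4 m/s.
At r₂: circular v_c2 = √(μ/r₂) = 841.2 m/s; transfer-apolune v_a = √[μ(2/r₂ − 1/a_t)] = 585.7 m/s.
Δv₂ = v_c2 − v_a = 255.5 m/s.
Total Δv = Δv₁ + Δv₂ = 598.9 m/s.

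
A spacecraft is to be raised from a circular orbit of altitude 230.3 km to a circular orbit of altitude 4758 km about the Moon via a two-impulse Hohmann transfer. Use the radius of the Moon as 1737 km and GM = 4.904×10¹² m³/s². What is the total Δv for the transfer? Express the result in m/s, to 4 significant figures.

r₁ = 1737 + 230.3 = 1967.3 km = 1.9673×10⁶ m.
r₂ = 1737 + 4758 = 6495.0 km = 6.4950×10⁶ m.
Transfer ellipse a_t = (r₁ + r₂)/2 = 4.231×10⁶ m.
At r₁: circular v_c1 = √(μ/r₁) = 1579 m/s; transfer-perilune v_p = √[μ(2/r₁ − 1/a_t)] = 1956 m/s.
Δv₁ = v_p − v_c1 = 377.3 m/s.
At r₂: circular v_c2 = √(μ/r₂) = 868.9 m/s; transfer-apolune v_a = √[μ(2/r₂ − 1/a_t)] = 592.5 m/s.
Δv₂ = v_c2 − v_a = 276.4 m/s.
Total Δv = Δv₁ + Δv₂ = 653.7 m/s.

Δv_total ≈ 653.7 m/s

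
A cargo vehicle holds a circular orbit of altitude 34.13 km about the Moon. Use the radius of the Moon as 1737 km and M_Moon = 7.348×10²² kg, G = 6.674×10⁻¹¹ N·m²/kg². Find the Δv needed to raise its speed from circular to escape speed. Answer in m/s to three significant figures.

Δv ≈ 689 m/s

μ = GM = 6.674×10⁻¹¹ × 7.348×10²² = 4.904×10¹² m³/s².
r = 1737 + 34.13 = 1771.1 km = 1.7711×10⁶ m.
Circular speed v_c = √(μ/r) = 1664 m/s.
Escape speed v_esc = √(2μ/r) = √2 × v_c = 2353 m/s.
Δv = v_esc − v_c = 689.2 m/s.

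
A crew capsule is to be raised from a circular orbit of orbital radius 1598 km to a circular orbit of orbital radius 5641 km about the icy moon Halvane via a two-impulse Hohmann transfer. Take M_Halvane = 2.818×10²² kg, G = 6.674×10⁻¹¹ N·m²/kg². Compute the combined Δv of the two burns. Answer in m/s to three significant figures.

μ = GM = 6.674×10⁻¹¹ × 2.818×10²² = 1.881×10¹² m³/s².
r₁ = 1598 km = 1.598×10⁶ m.
r₂ = 5641 km = 5.641×10⁶ m.
Transfer ellipse a_t = (r₁ + r₂)/2 = 3.620×10⁶ m.
At r₁: circular v_c1 = √(μ/r₁) = 1085 m/s; transfer-periapsis v_p = √[μ(2/r₁ − 1/a_t)] = 1354 m/s.
Δv₁ = v_p − v_c1 = 269.5 m/s.
At r₂: circular v_c2 = √(μ/r₂) = 577.4 m/s; transfer-apoapsis v_a = √[μ(2/r₂ − 1/a_t)] = 383.7 m/s.
Δv₂ = v_c2 − v_a = 193.7 m/s.
Total Δv = Δv₁ + Δv₂ = 463.2 m/s.

Δv_total ≈ 463 m/s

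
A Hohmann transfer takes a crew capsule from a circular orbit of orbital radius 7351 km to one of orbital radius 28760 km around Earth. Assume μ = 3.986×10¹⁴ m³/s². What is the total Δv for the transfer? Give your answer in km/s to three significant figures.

Δv_total ≈ 3.28 km/s

r₁ = 7351 km = 7.351×10⁶ m.
r₂ = 28760 km = 2.876×10⁷ m.
Transfer ellipse a_t = (r₁ + r₂)/2 = 1.806×10⁷ m.
At r₁: circular v_c1 = √(μ/r₁) = 7364 m/s; transfer-perigee v_p = √[μ(2/r₁ − 1/a_t)] = 9294 m/s.
Δv₁ = v_p − v_c1 = 1930 m/s.
At r₂: circular v_c2 = √(μ/r₂) = 3723 m/s; transfer-apogee v_a = √[μ(2/r₂ − 1/a_t)] = 2375 m/s.
Δv₂ = v_c2 − v_a = 1347 m/s.
Total Δv = Δv₁ + Δv₂ = 3277 m/s = 3.277 km/s.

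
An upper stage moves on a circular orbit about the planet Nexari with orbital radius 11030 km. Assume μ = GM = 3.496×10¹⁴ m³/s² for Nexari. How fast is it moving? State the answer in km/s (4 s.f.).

v ≈ 5.630 km/s

r = 11030 km = 1.103×10⁷ m.
For a circular orbit v = √(μ/r) = √(3.496×10¹⁴ / 1.103×10⁷) = √(3.170×10⁷) = 5630 m/s.
That is 5.630 km/s.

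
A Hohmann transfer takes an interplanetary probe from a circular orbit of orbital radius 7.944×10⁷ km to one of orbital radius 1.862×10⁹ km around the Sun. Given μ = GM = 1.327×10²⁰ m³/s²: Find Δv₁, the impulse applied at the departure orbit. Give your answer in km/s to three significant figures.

r₁ = 7.944×10⁷ km = 7.944×10¹⁰ m.
r₂ = 1.862×10⁹ km = 1.862×10¹² m.
Transfer ellipse a_t = (r₁ + r₂)/2 = 9.707×10¹¹ m.
At r₁: circular v_c1 = √(μ/r₁) = 40870 m/s; transfer-perihelion v_p = √[μ(2/r₁ − 1/a_t)] = 56610 m/s.
Δv₁ = v_p − v_c1 = 15730 m/s.
= 15.73 km/s.

Δv ≈ 15.7 km/s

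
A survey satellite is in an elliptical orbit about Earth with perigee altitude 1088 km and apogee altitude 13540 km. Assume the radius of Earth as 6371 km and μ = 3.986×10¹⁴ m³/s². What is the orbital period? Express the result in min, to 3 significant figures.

r_p = 6371 + 1088 = 7459.0 km = 7.4590×10⁶ m.
r_a = 6371 + 13540 = 19911 km = 1.9911×10⁷ m.
Semi-major axis a = (r_p + r_a)/2 = (7459.0 + 19911)/2 = 13685 km = 1.368×10⁷ m.
By Kepler's third law T = 2π√(a³/μ) = 2π × 2.536×10³ = 1.593×10⁴ s.
= 265.5 min.

T ≈ 266 min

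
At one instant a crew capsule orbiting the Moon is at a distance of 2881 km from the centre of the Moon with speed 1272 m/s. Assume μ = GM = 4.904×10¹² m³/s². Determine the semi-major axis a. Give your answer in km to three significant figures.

r = 2.881×10⁶ m.
Specific orbital energy ε = v²/2 − μ/r = (1272)²/2 − 4.904×10¹²/2.881×10⁶ = -8.932×10⁵ J/kg.
Since ε = −μ/(2a), a = −μ/(2ε) = 2.745×10⁶ m = 2745.2 km.

a ≈ 2750 km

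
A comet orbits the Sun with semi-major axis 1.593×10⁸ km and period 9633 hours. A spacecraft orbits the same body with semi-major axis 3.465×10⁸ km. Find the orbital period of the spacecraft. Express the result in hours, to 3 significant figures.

Kepler's third law: T² ∝ a³, so T₂ = T₁ (a₂/a₁)^(3/2).
a₂/a₁ = 2.175, (a₂/a₁)^(3/2) = 3.208.
T₂ = 9633 × 3.208 = 30900 hours.

T₂ ≈ 30900 hours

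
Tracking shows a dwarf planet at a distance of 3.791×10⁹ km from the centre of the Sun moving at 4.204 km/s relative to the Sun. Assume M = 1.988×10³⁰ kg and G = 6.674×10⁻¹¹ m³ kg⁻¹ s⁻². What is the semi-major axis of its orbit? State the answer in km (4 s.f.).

a ≈ 2.536×10⁹ km

μ = GM = 6.674×10⁻¹¹ × 1.988×10³⁰ = 1.327×10²⁰ m³/s².
r = 3.791×10¹² m.
Specific orbital energy ε = v²/2 − μ/r = (4204)²/2 − 1.327×10²⁰/3.791×10¹² = -2.616×10⁷ J/kg.
Since ε = −μ/(2a), a = −μ/(2ε) = 2.536×10¹² m = 2.5358×10⁹ km.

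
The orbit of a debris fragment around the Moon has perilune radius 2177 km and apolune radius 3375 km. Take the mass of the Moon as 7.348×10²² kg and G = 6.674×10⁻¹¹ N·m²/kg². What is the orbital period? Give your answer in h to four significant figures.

μ = GM = 6.674×10⁻¹¹ × 7.348×10²² = 4.904×10¹² m³/s².
Semi-major axis a = (r_p + r_a)/2 = (2177.0 + 3375.0)/2 = 2776.0 km = 2.776×10⁶ m.
By Kepler's third law T = 2π√(a³/μ) = 2π × 2.089×10³ = 1.312×10⁴ s.
= 3.645 h.

T ≈ 3.645 h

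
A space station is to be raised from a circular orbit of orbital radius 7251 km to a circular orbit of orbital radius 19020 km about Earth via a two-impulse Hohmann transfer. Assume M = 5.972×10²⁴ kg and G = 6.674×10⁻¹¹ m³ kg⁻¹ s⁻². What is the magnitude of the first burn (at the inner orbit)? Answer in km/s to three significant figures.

Δv ≈ 1.51 km/s

μ = GM = 6.674×10⁻¹¹ × 5.972×10²⁴ = 3.986×10¹⁴ m³/s².
r₁ = 7251 km = 7.251×10⁶ m.
r₂ = 19020 km = 1.902×10⁷ m.
Transfer ellipse a_t = (r₁ + r₂)/2 = 1.314×10⁷ m.
At r₁: circular v_c1 = √(μ/r₁) = 7414 m/s; transfer-perigee v_p = √[μ(2/r₁ − 1/a_t)] = 8921 m/s.
Δv₁ = v_p − v_c1 = 1507 m/s.
= 1.507 km/s.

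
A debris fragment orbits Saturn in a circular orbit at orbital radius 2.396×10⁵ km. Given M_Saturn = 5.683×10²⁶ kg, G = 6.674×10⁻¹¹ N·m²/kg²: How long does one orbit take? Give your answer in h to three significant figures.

T ≈ 33.2 h

μ = GM = 6.674×10⁻¹¹ × 5.683×10²⁶ = 3.793×10¹⁶ m³/s².
r = 2.396×10⁵ km = 2.396×10⁸ m.
Kepler's third law: T = 2π√(r³/μ) = 2π√((2.396×10⁸)³ / 3.793×10¹⁶).
r³/μ = 3.627×10⁸ s², so T = 2π × 1.904×10⁴ = 1.197×10⁵ s.
Converting: 1.197×10⁵ s ÷ 3600 = 33.24 h.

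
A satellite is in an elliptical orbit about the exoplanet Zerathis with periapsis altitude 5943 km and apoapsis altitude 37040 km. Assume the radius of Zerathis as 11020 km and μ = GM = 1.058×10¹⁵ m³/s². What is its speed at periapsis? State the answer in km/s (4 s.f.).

r_p = 11020 + 5943 = 16963 km = 1.6963×10⁷ m.
r_a = 11020 + 37040 = 48060 km = 4.8060×10⁷ m.
Semi-major axis a = (r_p + r_a)/2 = 32512 km = 3.251×10⁷ m.
Vis-viva: v² = μ(2/r − 1/a) = 1.058×10¹⁵ × (1.179×10⁻⁷ − 3.076×10⁻⁸) = 9.220×10⁷ m²/s².
v = 9602 m/s = 9.602 km/s.

v ≈ 9.602 km/s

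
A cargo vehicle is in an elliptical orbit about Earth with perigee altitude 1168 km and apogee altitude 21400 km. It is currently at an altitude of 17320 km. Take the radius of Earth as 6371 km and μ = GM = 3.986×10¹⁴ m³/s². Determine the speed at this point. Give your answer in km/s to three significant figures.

r_p = 6371 + 1168 = 7539.0 km = 7.5390×10⁶ m.
r_a = 6371 + 21400 = 27771 km = 2.7771×10⁷ m.
r = 6371 + 17320 = 23691 km = 2.369×10⁷ m.
Semi-major axis a = (r_p + r_a)/2 = 17655 km = 1.766×10⁷ m.
Vis-viva: v² = μ(2/r − 1/a) = 3.986×10¹⁴ × (8.442×10⁻⁸ − 5.664×10⁻⁸) = 1.107×10⁷ m²/s².
v = 3328 m/s = 3.328 km/s.

v ≈ 3.33 km/s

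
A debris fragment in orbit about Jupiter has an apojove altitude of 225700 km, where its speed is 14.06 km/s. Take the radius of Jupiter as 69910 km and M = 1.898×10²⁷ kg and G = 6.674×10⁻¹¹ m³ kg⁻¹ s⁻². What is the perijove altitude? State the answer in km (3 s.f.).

μ = GM = 6.674×10⁻¹¹ × 1.898×10²⁷ = 1.267×10¹⁷ m³/s².
r_a = 69910 + 225700 = 2.9561×10⁵ km = 2.956×10⁸ m.
Specific energy ε = v²/2 − μ/r = -3.297×10⁸ J/kg, so a = −μ/(2ε) = 1.921×10⁸ m.
The apsides satisfy r_p + r_a = 2a, so the perijove radius is 2a − r_a = 8.863×10⁷ m = 88630 km.
Perijove altitude = 88630 − 69910 = 18720 km.

perijove altitude ≈ 18700 km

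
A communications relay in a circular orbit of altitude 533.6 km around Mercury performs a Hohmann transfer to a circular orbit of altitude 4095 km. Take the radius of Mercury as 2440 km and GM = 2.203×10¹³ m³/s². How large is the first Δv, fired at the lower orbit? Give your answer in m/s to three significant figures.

Δv ≈ 469 m/s

r₁ = 2440 + 533.6 = 2973.6 km = 2.9736×10⁶ m.
r₂ = 2440 + 4095 = 6535.0 km = 6.5350×10⁶ m.
Transfer ellipse a_t = (r₁ + r₂)/2 = 4.754×10⁶ m.
At r₁: circular v_c1 = √(μ/r₁) = 2722 m/s; transfer-periherm v_p = √[μ(2/r₁ − 1/a_t)] = 3191 m/s.
Δv₁ = v_p − v_c1 = 469.3 m/s.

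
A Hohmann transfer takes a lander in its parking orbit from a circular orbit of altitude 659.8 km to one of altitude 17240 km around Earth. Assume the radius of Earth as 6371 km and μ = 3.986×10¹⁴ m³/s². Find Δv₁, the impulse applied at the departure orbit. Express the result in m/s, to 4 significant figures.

Δv ≈ 1818 m/s

r₁ = 6371 + 659.8 = 7030.8 km = 7.0308×10⁶ m.
r₂ = 6371 + 17240 = 23611 km = 2.3611×10⁷ m.
Transfer ellipse a_t = (r₁ + r₂)/2 = 1.532×10⁷ m.
At r₁: circular v_c1 = √(μ/r₁) = 7530 m/s; transfer-perigee v_p = √[μ(2/r₁ − 1/a_t)] = 9347 m/s.
Δv₁ = v_p − v_c1 = 1818 m/s.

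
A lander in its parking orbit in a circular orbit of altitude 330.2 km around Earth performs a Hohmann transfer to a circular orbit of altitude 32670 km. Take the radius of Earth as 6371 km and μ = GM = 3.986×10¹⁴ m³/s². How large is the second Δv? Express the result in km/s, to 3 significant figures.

r₁ = 6371 + 330.2 = 6701.2 km = 6.7012×10⁶ m.
r₂ = 6371 + 32670 = 39041 km = 3.9041×10⁷ m.
Transfer ellipse a_t = (r₁ + r₂)/2 = 2.287×10⁷ m.
At r₁: circular v_c1 = √(μ/r₁) = 7712 m/s; transfer-perigee v_p = √[μ(2/r₁ − 1/a_t)] = 10080 m/s.
At r₂: circular v_c2 = √(μ/r₂) = 3195 m/s; transfer-apogee v_a = √[μ(2/r₂ − 1/a_t)] = 1730 m/s.
Δv₂ = v_c2 − v_a = 1466 m/s.
= 1.466 km/s.

Δv ≈ 1.47 km/s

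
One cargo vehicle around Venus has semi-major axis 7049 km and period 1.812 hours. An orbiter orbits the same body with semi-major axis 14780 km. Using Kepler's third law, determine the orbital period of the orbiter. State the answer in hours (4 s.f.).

Kepler's third law: T² ∝ a³, so T₂ = T₁ (a₂/a₁)^(3/2).
a₂/a₁ = 2.097, (a₂/a₁)^(3/2) = 3.036.
T₂ = 1.812 × 3.036 = 5.501 hours.

T₂ ≈ 5.501 hours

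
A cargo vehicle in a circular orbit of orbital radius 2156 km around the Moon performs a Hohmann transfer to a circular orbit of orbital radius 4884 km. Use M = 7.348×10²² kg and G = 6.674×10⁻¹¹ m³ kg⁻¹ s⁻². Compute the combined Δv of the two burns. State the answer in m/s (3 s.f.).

Δv_total ≈ 486 m/s

μ = GM = 6.674×10⁻¹¹ × 7.348×10²² = 4.904×10¹² m³/s².
r₁ = 2156 km = 2.156×10⁶ m.
r₂ = 4884 km = 4.884×10⁶ m.
Transfer ellipse a_t = (r₁ + r₂)/2 = 3.520×10⁶ m.
At r₁: circular v_c1 = √(μ/r₁) = 1508 m/s; transfer-perilune v_p = √[μ(2/r₁ − 1/a_t)] = 1777 m/s.
Δv₁ = v_p − v_c1 = 268.3 m/s.
At r₂: circular v_c2 = √(μ/r₂) = 1002 m/s; transfer-apolune v_a = √[μ(2/r₂ − 1/a_t)] = 784.2 m/s.
Δv₂ = v_c2 − v_a = 217.8 m/s.
Total Δv = Δv₁ + Δv₂ = 486.2 m/s.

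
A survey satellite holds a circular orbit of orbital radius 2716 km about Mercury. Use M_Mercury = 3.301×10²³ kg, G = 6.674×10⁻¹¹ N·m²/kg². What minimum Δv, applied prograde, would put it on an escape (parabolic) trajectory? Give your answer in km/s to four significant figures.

μ = GM = 6.674×10⁻¹¹ × 3.301×10²³ = 2.203×10¹³ m³/s².
r = 2716 km = 2.716×10⁶ m.
Circular speed v_c = √(μ/r) = 2848 m/s.
Escape speed v_esc = √(2μ/r) = √2 × v_c = 4028 m/s.
Δv = v_esc − v_c = 1180 m/s = 1.180 km/s.

Δv ≈ 1.180 km/s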